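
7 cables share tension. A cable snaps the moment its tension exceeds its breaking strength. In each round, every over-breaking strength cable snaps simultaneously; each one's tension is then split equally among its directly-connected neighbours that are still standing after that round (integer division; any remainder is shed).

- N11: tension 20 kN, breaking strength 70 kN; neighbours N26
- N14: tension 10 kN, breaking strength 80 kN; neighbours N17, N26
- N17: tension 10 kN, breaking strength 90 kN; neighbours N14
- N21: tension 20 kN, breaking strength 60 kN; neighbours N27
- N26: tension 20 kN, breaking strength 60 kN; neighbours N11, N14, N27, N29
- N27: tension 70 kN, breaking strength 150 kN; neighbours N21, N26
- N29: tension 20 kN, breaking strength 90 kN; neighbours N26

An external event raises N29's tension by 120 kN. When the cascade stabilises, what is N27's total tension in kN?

Round 1 — N29 at 140 > 90. N29 snaps.
  N29 sheds 140 kN to N26: 140 each.
    N26: 20+140 = 160 > 60
Round 2 — N26 snaps.
  N26 sheds 160 kN to N11, N14, N27: 53 each (1 lost).
    N11: 20+53 = 73 > 70
    N14: 10+53 = 63 ≤ 80
    N27: 70+53 = 123 ≤ 150
Round 3 — N11 snaps.
  N11 sheds 73 kN: no online neighbours, lost.
No further breaks.

123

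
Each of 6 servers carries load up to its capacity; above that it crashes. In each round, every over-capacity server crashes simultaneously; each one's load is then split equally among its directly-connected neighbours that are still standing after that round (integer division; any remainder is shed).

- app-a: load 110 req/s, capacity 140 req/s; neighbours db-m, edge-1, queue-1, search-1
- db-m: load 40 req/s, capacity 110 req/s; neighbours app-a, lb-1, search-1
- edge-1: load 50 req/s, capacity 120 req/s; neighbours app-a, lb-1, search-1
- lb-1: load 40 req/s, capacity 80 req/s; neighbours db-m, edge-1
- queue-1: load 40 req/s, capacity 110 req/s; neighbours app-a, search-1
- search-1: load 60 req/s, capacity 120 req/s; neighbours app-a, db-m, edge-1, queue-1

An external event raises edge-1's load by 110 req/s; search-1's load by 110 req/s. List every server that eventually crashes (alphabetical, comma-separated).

Round 1 — edge-1 at 160 > 120; search-1 at 170 > 120. edge-1, search-1 crash.
  edge-1 sheds 160 req/s to app-a, lb-1: 80 each.
    app-a: 110+80 = 190 > 140
    lb-1: 40+80 = 120 > 80
  search-1 sheds 170 req/s to app-a, db-m, queue-1: 56 each (2 lost).
    app-a: 190+56 = 246 > 140
    db-m: 40+56 = 96 ≤ 110
    queue-1: 40+56 = 96 ≤ 110
Round 2 — app-a, lb-1 crash.
  app-a sheds 246 req/s to db-m, queue-1: 123 each.
    db-m: 96+123 = 219 > 110
    queue-1: 96+123 = 219 > 110
  lb-1 sheds 120 req/s to db-m: 120 each.
    db-m: 219+120 = 339 > 110
Round 3 — db-m, queue-1 crash.
  db-m sheds 339 req/s: no online neighbours, lost.
  queue-1 sheds 219 req/s: no online neighbours, lost.
No further crashes.

app-a, db-m, edge-1, lb-1, queue-1, search-1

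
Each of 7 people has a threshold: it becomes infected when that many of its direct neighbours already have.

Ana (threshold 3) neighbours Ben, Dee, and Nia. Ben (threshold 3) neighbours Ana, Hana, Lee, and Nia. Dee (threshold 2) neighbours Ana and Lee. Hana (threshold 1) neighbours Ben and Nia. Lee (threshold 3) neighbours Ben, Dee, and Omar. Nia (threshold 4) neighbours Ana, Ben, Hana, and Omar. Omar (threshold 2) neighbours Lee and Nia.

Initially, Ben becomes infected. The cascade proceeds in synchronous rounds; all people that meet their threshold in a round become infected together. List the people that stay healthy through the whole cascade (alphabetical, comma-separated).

Ana, Dee, Lee, Nia, Omar

Round 1 — Ben becomes infected (initial).
Round 2 — checking thresholds:
  Ana: 1 of 3 neighbours < 3, holds.
  Hana: 1 of 2 neighbours ≥ 1, becomes infected.
  Lee: 1 of 3 neighbours < 3, holds.
  Nia: 1 of 4 neighbours < 4, holds.
Round 3 — no new infections; cascade stops.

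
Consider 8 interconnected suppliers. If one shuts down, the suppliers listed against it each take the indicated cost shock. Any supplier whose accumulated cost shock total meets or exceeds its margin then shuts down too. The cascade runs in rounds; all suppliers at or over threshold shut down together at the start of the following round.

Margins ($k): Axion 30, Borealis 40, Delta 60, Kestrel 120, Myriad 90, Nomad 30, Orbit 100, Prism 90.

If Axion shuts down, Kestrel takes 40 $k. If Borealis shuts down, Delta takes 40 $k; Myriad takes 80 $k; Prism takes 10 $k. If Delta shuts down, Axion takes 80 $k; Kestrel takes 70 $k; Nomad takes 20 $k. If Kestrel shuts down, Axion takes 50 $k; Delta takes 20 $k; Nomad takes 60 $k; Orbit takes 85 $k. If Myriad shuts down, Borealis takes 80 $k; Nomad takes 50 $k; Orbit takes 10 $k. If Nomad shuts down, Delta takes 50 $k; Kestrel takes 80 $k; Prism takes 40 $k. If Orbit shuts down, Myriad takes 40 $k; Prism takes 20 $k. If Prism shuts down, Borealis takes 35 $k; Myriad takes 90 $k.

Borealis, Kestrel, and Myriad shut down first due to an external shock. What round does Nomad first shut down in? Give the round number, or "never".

Round 1 — Borealis, Kestrel, Myriad shut down (initial).
  Axion: +50 → 50 ≥ 30
  Delta: +40+20 → 60 ≥ 60
  Nomad: +60+50 → 110 ≥ 30
  Orbit: +85+10 → 95 < 100
  Prism: +10 → 10 < 90
Round 2 — Axion, Delta, Nomad shut down.
  Prism: +40 → 50 < 90
No further shutdowns.

2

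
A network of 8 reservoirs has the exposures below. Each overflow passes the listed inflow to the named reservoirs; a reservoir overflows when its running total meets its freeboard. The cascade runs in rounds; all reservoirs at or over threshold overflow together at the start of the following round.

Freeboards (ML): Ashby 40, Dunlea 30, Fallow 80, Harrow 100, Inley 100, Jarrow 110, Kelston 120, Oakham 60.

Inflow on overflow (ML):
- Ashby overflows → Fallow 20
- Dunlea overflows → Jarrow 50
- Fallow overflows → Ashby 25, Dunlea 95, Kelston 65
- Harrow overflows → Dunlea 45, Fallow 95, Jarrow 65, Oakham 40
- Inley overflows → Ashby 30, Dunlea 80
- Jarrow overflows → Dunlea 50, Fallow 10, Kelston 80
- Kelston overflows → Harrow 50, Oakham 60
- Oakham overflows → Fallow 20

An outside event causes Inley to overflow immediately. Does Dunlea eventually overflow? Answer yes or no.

yes

Round 1 — Inley overflows (initial).
  Ashby: +30 → 30 < 40
  Dunlea: +80 → 80 ≥ 30
Round 2 — Dunlea overflows.
  Jarrow: +50 → 50 < 110
No further overflows.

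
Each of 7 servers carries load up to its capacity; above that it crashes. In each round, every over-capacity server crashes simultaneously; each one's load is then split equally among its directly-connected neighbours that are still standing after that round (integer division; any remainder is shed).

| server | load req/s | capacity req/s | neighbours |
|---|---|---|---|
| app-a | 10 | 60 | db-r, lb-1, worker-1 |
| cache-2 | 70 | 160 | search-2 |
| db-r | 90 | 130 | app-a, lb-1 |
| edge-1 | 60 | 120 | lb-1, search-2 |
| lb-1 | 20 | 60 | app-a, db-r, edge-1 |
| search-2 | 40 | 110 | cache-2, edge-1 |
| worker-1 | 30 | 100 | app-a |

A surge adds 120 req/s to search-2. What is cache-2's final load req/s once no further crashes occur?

Round 1 — search-2 at 160 > 110. search-2 crashes.
  search-2 sheds 160 req/s to cache-2, edge-1: 80 each.
    cache-2: 70+80 = 150 ≤ 160
    edge-1: 60+80 = 140 > 120
Round 2 — edge-1 crashes.
  edge-1 sheds 140 req/s to lb-1: 140 each.
    lb-1: 20+140 = 160 > 60
Round 3 — lb-1 crashes.
  lb-1 sheds 160 req/s to app-a, db-r: 80 each.
    app-a: 10+80 = 90 > 60
    db-r: 90+80 = 170 > 130
Round 4 — app-a, db-r crash.
  app-a sheds 90 req/s to worker-1: 90 each.
    worker-1: 30+90 = 120 > 100
  db-r sheds 170 req/s: no online neighbours, lost.
Round 5 — worker-1 crashes.
  worker-1 sheds 120 req/s: no online neighbours, lost.
No further crashes.

150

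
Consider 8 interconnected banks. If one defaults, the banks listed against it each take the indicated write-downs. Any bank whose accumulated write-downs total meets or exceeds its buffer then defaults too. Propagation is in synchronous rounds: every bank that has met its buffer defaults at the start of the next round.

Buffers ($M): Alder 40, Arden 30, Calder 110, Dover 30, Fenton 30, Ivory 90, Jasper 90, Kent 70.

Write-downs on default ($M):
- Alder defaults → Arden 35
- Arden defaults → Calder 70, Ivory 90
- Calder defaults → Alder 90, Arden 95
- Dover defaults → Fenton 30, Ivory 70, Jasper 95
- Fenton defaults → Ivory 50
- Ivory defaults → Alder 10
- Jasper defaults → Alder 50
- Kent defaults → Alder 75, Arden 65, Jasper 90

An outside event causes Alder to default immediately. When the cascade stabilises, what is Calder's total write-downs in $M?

70

Round 1 — Alder defaults (initial).
  Arden: +35 → 35 ≥ 30
Round 2 — Arden defaults.
  Calder: +70 → 70 < 110
  Ivory: +90 → 90 ≥ 90
Round 3 — Ivory defaults.
No further defaults.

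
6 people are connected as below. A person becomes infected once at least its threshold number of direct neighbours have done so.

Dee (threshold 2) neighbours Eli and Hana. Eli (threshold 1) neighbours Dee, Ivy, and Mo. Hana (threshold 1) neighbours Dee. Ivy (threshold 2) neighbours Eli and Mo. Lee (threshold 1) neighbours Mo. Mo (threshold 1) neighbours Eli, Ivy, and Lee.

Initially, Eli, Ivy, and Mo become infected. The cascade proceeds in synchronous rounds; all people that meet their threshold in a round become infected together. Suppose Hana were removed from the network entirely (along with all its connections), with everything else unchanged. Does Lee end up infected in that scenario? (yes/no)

With Hana removed:
Round 1 — Eli, Ivy, Mo become infected (initial).
Round 2 — checking thresholds:
  Dee: 1 of 1 neighbours < 2, below threshold.
  Lee: 1 of 1 neighbours ≥ 1, becomes infected.
Round 3 — no new infections; cascade stops.

yes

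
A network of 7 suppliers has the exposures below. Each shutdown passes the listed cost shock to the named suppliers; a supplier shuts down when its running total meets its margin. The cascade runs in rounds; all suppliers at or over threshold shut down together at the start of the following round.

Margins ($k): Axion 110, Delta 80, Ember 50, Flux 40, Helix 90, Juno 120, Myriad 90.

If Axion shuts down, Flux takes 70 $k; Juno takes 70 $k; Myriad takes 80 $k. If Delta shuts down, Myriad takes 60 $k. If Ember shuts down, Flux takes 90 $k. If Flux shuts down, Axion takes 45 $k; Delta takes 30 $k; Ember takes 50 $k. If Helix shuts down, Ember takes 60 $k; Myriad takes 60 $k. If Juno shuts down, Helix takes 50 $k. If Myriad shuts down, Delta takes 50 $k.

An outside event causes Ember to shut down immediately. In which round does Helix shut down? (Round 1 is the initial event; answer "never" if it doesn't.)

never

Round 1 — Ember shuts down (initial).
  Flux: +90 → 90 ≥ 40
Round 2 — Flux shuts down.
  Axion: +45 → 45 < 110
  Delta: +30 → 30 < 80
No further shutdowns.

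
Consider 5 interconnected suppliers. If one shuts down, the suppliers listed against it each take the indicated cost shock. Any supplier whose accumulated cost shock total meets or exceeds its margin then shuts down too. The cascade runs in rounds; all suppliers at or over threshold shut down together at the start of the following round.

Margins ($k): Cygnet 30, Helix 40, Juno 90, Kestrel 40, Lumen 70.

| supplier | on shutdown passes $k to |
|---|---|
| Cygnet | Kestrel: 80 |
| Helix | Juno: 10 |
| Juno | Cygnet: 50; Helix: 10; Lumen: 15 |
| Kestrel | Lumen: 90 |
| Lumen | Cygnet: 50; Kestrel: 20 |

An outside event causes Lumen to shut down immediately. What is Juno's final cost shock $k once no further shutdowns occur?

0

Round 1 — Lumen shuts down (initial).
  Cygnet: +50 → 50 ≥ 30
  Kestrel: +20 → 20 < 40
Round 2 — Cygnet shuts down.
  Kestrel: +80 → 100 ≥ 40
Round 3 — Kestrel shuts down.
No further shutdowns.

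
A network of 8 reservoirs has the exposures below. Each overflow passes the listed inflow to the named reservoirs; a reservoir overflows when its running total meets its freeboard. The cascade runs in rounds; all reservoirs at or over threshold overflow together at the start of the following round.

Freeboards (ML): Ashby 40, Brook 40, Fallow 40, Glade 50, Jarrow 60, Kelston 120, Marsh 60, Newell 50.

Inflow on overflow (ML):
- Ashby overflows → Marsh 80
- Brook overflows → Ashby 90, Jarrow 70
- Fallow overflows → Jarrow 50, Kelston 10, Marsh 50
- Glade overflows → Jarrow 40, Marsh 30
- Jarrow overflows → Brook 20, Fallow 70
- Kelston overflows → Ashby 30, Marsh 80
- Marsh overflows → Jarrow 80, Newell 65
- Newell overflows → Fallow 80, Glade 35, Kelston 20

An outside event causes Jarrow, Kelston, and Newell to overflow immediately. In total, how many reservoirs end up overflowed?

Round 1 — Jarrow, Kelston, Newell overflow (initial).
  Ashby: +30 → 30 < 40
  Brook: +20 → 20 < 40
  Fallow: +70+80 → 150 ≥ 40
  Glade: +35 → 35 < 50
  Marsh: +80 → 80 ≥ 60
Round 2 — Fallow, Marsh overflow.
No further overflows.

5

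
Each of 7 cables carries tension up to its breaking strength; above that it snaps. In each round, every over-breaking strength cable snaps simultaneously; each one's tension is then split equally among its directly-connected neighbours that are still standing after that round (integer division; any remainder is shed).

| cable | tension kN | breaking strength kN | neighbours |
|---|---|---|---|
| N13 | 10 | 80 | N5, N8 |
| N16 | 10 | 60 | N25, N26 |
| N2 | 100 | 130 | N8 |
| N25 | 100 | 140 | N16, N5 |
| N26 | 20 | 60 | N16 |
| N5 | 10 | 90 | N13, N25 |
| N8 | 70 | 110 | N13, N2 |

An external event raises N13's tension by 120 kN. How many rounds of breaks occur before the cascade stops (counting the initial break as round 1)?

3

Round 1 — N13 at 130 > 80. N13 snaps.
  N13 sheds 130 kN to N5, N8: 65 each.
    N5: 10+65 = 75 ≤ 90
    N8: 70+65 = 135 > 110
Round 2 — N8 snaps.
  N8 sheds 135 kN to N2: 135 each.
    N2: 100+135 = 235 > 130
Round 3 — N2 snaps.
  N2 sheds 235 kN: no online neighbours, lost.
No further breaks.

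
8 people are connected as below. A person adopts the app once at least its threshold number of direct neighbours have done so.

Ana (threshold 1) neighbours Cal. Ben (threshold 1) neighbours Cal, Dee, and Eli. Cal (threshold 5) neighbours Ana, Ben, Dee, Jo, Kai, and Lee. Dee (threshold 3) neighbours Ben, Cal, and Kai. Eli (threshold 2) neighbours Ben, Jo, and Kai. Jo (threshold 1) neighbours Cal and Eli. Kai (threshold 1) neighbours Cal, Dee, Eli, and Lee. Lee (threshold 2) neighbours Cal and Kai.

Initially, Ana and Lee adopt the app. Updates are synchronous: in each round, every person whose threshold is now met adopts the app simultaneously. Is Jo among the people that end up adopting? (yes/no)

Round 1 — Ana, Lee adopt the app (initial).
Round 2 — checking thresholds:
  Cal: 2 of 6 neighbours < 5, below threshold.
  Kai: 1 of 4 neighbours ≥ 1, adopts the app.
Round 3 — no new adoptions; cascade stops.

no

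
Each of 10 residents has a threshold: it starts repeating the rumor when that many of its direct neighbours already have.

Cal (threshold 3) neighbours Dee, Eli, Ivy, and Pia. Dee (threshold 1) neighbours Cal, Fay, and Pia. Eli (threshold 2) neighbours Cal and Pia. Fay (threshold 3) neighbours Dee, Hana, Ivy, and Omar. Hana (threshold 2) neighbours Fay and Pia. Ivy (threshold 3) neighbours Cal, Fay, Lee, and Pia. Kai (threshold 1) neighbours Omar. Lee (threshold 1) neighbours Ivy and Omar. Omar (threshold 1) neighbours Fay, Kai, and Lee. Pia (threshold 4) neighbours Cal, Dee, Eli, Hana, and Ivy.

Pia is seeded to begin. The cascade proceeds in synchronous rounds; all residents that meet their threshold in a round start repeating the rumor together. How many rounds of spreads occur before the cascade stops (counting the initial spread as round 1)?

2

Round 1 — Pia starts repeating the rumor (initial).
Round 2 — checking thresholds:
  Cal: 1 of 4 neighbours < 3, below threshold.
  Dee: 1 of 3 neighbours ≥ 1, starts repeating the rumor.
  Eli: 1 of 2 neighbours < 2, below threshold.
  Hana: 1 of 2 neighbours < 2, below threshold.
  Ivy: 1 of 4 neighbours < 3, below threshold.
Round 3 — no new spreads; cascade stops.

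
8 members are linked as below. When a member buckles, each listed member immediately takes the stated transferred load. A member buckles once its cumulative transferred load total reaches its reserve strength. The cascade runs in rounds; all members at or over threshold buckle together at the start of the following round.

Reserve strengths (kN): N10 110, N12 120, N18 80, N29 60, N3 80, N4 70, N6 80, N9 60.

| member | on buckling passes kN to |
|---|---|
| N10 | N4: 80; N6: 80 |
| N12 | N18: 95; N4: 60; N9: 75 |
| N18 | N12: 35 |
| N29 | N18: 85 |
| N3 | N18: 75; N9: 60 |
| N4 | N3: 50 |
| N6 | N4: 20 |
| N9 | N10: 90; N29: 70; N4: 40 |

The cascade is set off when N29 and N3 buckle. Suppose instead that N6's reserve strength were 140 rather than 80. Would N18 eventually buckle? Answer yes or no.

With N6's reserve strength at 140:
Round 1 — N29, N3 buckle (initial).
  N18: +85+75 → 160 ≥ 80
  N9: +60 → 60 ≥ 60
Round 2 — N18, N9 buckle.
  N10: +90 → 90 < 110
  N12: +35 → 35 < 120
  N4: +40 → 40 < 70
No further bucklings.

yes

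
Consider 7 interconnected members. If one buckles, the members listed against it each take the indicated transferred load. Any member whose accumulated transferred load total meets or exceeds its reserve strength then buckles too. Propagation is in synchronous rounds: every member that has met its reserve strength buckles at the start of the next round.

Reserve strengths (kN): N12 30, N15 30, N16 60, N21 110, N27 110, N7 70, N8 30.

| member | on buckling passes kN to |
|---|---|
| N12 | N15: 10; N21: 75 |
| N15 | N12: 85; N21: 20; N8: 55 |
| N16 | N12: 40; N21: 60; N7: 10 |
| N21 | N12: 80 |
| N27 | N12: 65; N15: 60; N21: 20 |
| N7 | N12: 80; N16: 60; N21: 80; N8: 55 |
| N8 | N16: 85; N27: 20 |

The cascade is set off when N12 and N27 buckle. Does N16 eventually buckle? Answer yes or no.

Round 1 — N12, N27 buckle (initial).
  N15: +10+60 → 70 ≥ 30
  N21: +75+20 → 95 < 110
Round 2 — N15 buckles.
  N21: +20 → 115 ≥ 110
  N8: +55 → 55 ≥ 30
Round 3 — N21, N8 buckle.
  N16: +85 → 85 ≥ 60
Round 4 — N16 buckles.
  N7: +10 → 10 < 70
No further bucklings.

yes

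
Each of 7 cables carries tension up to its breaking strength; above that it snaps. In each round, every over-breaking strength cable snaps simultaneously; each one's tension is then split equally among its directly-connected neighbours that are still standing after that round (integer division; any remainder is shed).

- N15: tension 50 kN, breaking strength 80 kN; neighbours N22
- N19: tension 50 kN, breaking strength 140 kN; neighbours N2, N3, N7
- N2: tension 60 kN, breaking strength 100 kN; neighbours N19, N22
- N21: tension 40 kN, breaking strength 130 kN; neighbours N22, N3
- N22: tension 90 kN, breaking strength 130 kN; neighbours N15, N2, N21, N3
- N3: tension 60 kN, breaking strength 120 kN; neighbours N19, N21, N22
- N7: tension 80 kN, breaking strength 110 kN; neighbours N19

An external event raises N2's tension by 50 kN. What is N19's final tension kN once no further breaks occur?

105

Round 1 — N2 at 110 > 100. N2 snaps.
  N2 sheds 110 kN to N19, N22: 55 each.
    N19: 50+55 = 105 ≤ 140
    N22: 90+55 = 145 > 130
Round 2 — N22 snaps.
  N22 sheds 145 kN to N15, N21, N3: 48 each (1 lost).
    N15: 50+48 = 98 > 80
    N21: 40+48 = 88 ≤ 130
    N3: 60+48 = 108 ≤ 120
Round 3 — N15 snaps.
  N15 sheds 98 kN: no online neighbours, lost.
No further breaks.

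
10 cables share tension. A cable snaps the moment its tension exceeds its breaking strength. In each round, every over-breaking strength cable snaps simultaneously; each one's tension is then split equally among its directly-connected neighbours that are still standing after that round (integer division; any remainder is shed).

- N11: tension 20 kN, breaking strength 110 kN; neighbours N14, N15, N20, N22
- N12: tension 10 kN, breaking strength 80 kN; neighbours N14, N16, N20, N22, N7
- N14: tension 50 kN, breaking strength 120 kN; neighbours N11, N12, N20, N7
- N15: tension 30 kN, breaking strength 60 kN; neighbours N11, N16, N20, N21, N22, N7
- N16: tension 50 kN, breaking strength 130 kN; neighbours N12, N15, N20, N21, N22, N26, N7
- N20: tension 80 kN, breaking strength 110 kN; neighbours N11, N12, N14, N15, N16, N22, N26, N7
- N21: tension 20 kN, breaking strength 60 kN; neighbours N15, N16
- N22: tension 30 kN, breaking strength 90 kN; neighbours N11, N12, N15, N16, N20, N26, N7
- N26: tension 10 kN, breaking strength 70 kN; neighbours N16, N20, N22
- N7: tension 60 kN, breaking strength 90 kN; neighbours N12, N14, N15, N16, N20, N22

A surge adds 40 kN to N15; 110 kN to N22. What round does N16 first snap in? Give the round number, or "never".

Round 1 — N15 at 70 > 60; N22 at 140 > 90. N15, N22 snap.
  N15 sheds 70 kN to N11, N16, N20, N21, N7: 14 each.
    N11: 20+14 = 34 ≤ 110
    N16: 50+14 = 64 ≤ 130
    N20: 80+14 = 94 ≤ 110
    N21: 20+14 = 34 ≤ 60
    N7: 60+14 = 74 ≤ 90
  N22 sheds 140 kN to N11, N12, N16, N20, N26, N7: 23 each (2 lost).
    N11: 34+23 = 57 ≤ 110
    N12: 10+23 = 33 ≤ 80
    N16: 64+23 = 87 ≤ 130
    N20: 94+23 = 117 > 110
    N26: 10+23 = 33 ≤ 70
    N7: 74+23 = 97 > 90
Round 2 — N20, N7 snap.
  N20 sheds 117 kN to N11, N12, N14, N16, N26: 23 each (2 lost).
    N11: 57+23 = 80 ≤ 110
    N12: 33+23 = 56 ≤ 80
    N14: 50+23 = 73 ≤ 120
    N16: 87+23 = 110 ≤ 130
    N26: 33+23 = 56 ≤ 70
  N7 sheds 97 kN to N12, N14, N16: 32 each (1 lost).
    N12: 56+32 = 88 > 80
    N14: 73+32 = 105 ≤ 120
    N16: 110+32 = 142 > 130
Round 3 — N12, N16 snap.
  N12 sheds 88 kN to N14: 88 each.
    N14: 105+88 = 193 > 120
  N16 sheds 142 kN to N21, N26: 71 each.
    N21: 34+71 = 105 > 60
    N26: 56+71 = 127 > 70
Round 4 — N14, N21, N26 snap.
  N14 sheds 193 kN to N11: 193 each.
    N11: 80+193 = 273 > 110
  N21 sheds 105 kN: no online neighbours, lost.
  N26 sheds 127 kN: no online neighbours, lost.
Round 5 — N11 snaps.
  N11 sheds 273 kN: no online neighbours, lost.
No further breaks.

3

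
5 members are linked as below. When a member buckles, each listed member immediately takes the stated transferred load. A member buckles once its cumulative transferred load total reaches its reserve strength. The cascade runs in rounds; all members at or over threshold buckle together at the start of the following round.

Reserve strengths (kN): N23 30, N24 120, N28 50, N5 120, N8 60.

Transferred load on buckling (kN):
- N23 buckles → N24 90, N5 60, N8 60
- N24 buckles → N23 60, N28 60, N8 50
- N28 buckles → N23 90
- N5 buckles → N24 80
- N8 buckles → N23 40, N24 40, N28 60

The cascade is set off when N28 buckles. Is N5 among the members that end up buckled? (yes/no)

Round 1 — N28 buckles (initial).
  N23: +90 → 90 ≥ 30
Round 2 — N23 buckles.
  N24: +90 → 90 < 120
  N5: +60 → 60 < 120
  N8: +60 → 60 ≥ 60
Round 3 — N8 buckles.
  N24: +40 → 130 ≥ 120
Round 4 — N24 buckles.
No further bucklings.

no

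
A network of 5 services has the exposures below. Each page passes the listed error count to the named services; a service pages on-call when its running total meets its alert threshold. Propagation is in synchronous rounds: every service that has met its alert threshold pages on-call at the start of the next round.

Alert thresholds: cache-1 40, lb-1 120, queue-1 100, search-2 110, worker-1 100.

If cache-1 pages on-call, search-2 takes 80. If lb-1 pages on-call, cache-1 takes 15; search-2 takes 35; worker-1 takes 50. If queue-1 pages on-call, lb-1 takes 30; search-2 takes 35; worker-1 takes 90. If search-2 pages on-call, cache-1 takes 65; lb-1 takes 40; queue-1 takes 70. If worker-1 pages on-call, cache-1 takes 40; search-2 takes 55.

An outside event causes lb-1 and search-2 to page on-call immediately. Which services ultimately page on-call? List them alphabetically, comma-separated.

cache-1, lb-1, search-2

Round 1 — lb-1, search-2 page on-call (initial).
  cache-1: +15+65 → 80 ≥ 40
  queue-1: +70 → 70 < 100
  worker-1: +50 → 50 < 100
Round 2 — cache-1 pages on-call.
No further pages.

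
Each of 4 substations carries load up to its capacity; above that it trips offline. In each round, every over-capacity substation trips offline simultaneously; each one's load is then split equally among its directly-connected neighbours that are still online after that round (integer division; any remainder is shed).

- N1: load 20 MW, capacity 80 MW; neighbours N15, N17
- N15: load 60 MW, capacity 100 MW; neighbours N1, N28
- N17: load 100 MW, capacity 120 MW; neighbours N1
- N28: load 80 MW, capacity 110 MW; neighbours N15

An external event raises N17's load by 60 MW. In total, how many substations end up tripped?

4

Round 1 — N17 at 160 > 120. N17 trips offline.
  N17 sheds 160 MW to N1: 160 each.
    N1: 20+160 = 180 > 80
Round 2 — N1 trips offline.
  N1 sheds 180 MW to N15: 180 each.
    N15: 60+180 = 240 > 100
Round 3 — N15 trips offline.
  N15 sheds 240 MW to N28: 240 each.
    N28: 80+240 = 320 > 110
Round 4 — N28 trips offline.
  N28 sheds 320 MW: no online neighbours, lost.
No further trips.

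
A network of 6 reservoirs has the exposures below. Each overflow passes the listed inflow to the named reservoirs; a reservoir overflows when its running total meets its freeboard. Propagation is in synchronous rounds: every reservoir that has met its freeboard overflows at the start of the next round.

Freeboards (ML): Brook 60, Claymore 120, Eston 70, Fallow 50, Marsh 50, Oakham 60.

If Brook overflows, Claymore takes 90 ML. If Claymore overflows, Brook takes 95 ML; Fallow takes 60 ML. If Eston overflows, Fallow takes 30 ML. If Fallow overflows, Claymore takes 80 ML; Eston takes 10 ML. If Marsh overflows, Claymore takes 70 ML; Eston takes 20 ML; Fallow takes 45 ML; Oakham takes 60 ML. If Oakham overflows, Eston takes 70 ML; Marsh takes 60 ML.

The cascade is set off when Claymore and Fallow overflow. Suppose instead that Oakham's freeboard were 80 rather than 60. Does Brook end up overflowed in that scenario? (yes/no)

With Oakham's freeboard at 80:
Round 1 — Claymore, Fallow overflow (initial).
  Brook: +95 → 95 ≥ 60
  Eston: +10 → 10 < 70
Round 2 — Brook overflows.
No further overflows.

yes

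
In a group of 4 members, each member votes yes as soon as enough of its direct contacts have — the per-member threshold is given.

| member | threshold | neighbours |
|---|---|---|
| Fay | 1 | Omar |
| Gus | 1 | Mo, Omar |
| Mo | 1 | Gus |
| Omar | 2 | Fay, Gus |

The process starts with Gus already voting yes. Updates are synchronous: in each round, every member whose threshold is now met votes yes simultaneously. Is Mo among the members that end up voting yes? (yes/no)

Round 1 — Gus votes yes (initial).
Round 2 — checking thresholds:
  Mo: 1 of 1 neighbours ≥ 1, votes yes.
  Omar: 1 of 2 neighbours < 2, below threshold.
Round 3 — no new yes votes; cascade stops.

yes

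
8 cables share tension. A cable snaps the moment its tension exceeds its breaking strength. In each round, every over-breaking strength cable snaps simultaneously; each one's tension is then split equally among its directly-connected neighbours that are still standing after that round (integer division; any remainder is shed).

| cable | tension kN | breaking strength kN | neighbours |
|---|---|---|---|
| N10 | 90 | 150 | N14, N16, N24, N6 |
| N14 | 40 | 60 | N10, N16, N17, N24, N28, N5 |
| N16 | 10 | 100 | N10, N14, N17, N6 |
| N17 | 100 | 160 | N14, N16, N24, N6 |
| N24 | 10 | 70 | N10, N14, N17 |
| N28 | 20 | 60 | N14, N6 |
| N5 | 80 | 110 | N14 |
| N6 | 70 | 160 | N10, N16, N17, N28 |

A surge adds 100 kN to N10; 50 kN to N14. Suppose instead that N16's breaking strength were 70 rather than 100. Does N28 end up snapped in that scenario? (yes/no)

With N16's breaking strength at 70:
Round 1 — N10 at 190 > 150; N14 at 90 > 60. N10, N14 snap.
  N10 sheds 190 kN to N16, N24, N6: 63 each (1 lost).
    N16: 10+63 = 73 > 70
    N24: 10+63 = 73 > 70
    N6: 70+63 = 133 ≤ 160
  N14 sheds 90 kN to N16, N17, N24, N28, N5: 18 each.
    N16: 73+18 = 91 > 70
    N17: 100+18 = 118 ≤ 160
    N24: 73+18 = 91 > 70
    N28: 20+18 = 38 ≤ 60
    N5: 80+18 = 98 ≤ 110
Round 2 — N16, N24 snap.
  N16 sheds 91 kN to N17, N6: 45 each (1 lost).
    N17: 118+45 = 163 > 160
    N6: 133+45 = 178 > 160
  N24 sheds 91 kN to N17: 91 each.
    N17: 163+91 = 254 > 160
Round 3 — N17, N6 snap.
  N17 sheds 254 kN: no online neighbours, lost.
  N6 sheds 178 kN to N28: 178 each.
    N28: 38+178 = 216 > 60
Round 4 — N28 snaps.
  N28 sheds 216 kN: no online neighbours, lost.
No further breaks.

yes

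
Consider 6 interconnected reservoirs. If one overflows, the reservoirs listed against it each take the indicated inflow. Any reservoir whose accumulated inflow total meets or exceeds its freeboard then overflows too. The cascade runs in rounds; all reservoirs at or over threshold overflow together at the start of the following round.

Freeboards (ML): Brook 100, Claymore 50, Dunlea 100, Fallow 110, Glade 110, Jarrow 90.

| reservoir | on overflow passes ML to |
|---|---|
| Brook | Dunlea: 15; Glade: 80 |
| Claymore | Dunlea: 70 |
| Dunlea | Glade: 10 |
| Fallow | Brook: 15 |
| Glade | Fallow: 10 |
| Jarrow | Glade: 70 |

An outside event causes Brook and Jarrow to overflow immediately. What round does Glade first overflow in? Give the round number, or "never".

Round 1 — Brook, Jarrow overflow (initial).
  Dunlea: +15 → 15 < 100
  Glade: +80+70 → 150 ≥ 110
Round 2 — Glade overflows.
  Fallow: +10 → 10 < 110
No further overflows.

2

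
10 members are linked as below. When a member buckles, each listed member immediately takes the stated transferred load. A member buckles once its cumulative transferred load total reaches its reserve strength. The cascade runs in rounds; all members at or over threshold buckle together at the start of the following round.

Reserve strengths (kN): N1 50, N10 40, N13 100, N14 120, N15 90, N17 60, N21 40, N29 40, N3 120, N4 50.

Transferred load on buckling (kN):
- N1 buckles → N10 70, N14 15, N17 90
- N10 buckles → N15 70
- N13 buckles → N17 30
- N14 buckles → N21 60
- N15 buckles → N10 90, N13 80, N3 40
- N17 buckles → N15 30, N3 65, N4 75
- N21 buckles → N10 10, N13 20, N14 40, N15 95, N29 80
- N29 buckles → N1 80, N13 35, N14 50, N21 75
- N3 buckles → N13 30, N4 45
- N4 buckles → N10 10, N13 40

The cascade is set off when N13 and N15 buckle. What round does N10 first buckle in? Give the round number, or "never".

2

Round 1 — N13, N15 buckle (initial).
  N10: +90 → 90 ≥ 40
  N17: +30 → 30 < 60
  N3: +40 → 40 < 120
Round 2 — N10 buckles.
No further bucklings.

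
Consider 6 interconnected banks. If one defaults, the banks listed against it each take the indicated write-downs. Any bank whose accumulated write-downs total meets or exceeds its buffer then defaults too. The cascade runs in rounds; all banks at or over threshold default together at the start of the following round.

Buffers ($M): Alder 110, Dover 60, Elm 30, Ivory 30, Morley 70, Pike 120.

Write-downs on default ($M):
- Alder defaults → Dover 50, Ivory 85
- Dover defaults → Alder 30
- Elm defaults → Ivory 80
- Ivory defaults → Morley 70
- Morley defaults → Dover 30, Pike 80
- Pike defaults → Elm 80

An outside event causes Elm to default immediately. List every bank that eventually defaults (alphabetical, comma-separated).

Elm, Ivory, Morley

Round 1 — Elm defaults (initial).
  Ivory: +80 → 80 ≥ 30
Round 2 — Ivory defaults.
  Morley: +70 → 70 ≥ 70
Round 3 — Morley defaults.
  Dover: +30 → 30 < 60
  Pike: +80 → 80 < 120
No further defaults.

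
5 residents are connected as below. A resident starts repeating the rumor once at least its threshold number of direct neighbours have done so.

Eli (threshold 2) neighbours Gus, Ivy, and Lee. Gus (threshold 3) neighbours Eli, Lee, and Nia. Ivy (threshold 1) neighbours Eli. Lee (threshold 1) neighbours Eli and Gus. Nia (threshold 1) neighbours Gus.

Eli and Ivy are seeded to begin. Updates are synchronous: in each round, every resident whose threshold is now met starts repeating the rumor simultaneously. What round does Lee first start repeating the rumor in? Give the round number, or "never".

Round 1 — Eli, Ivy start repeating the rumor (initial).
Round 2 — checking thresholds:
  Gus: 1 of 3 neighbours < 3, not yet.
  Lee: 1 of 2 neighbours ≥ 1, starts repeating the rumor.
Round 3 — no new spreads; cascade stops.

2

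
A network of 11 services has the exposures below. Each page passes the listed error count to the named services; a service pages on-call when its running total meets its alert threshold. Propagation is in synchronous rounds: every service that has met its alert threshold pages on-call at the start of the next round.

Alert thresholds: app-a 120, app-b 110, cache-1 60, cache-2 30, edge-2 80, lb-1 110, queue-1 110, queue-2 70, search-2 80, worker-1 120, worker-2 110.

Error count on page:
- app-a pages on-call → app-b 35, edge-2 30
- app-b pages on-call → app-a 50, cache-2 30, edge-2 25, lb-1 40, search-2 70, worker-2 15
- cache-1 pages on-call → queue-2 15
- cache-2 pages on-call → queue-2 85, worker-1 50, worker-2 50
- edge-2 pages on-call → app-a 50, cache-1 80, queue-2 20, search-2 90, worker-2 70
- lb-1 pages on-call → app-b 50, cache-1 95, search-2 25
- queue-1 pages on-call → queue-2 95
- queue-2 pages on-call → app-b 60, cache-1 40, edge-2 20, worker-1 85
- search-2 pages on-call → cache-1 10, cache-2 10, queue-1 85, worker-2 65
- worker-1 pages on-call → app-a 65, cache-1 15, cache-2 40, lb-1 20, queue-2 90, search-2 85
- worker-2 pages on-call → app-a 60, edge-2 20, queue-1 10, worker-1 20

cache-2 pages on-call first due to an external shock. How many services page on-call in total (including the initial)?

7

Round 1 — cache-2 pages on-call (initial).
  queue-2: +85 → 85 ≥ 70
  worker-1: +50 → 50 < 120
  worker-2: +50 → 50 < 110
Round 2 — queue-2 pages on-call.
  app-b: +60 → 60 < 110
  cache-1: +40 → 40 < 60
  edge-2: +20 → 20 < 80
  worker-1: +85 → 135 ≥ 120
Round 3 — worker-1 pages on-call.
  app-a: +65 → 65 < 120
  cache-1: +15 → 55 < 60
  lb-1: +20 → 20 < 110
  search-2: +85 → 85 ≥ 80
Round 4 — search-2 pages on-call.
  cache-1: +10 → 65 ≥ 60
  queue-1: +85 → 85 < 110
  worker-2: +65 → 115 ≥ 110
Round 5 — cache-1, worker-2 page on-call.
  app-a: +60 → 125 ≥ 120
  edge-2: +20 → 40 < 80
  queue-1: +10 → 95 < 110
Round 6 — app-a pages on-call.
  app-b: +35 → 95 < 110
  edge-2: +30 → 70 < 80
No further pages.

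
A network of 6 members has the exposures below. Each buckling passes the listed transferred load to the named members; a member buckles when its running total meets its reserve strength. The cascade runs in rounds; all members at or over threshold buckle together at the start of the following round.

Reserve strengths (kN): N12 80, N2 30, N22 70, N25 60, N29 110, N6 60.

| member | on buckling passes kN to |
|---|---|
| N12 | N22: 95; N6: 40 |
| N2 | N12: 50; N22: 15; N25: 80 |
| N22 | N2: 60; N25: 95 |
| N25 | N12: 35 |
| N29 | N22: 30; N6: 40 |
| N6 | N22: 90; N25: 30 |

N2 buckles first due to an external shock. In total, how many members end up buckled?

4

Round 1 — N2 buckles (initial).
  N12: +50 → 50 < 80
  N22: +15 → 15 < 70
  N25: +80 → 80 ≥ 60
Round 2 — N25 buckles.
  N12: +35 → 85 ≥ 80
Round 3 — N12 buckles.
  N22: +95 → 110 ≥ 70
  N6: +40 → 40 < 60
Round 4 — N22 buckles.
No further bucklings.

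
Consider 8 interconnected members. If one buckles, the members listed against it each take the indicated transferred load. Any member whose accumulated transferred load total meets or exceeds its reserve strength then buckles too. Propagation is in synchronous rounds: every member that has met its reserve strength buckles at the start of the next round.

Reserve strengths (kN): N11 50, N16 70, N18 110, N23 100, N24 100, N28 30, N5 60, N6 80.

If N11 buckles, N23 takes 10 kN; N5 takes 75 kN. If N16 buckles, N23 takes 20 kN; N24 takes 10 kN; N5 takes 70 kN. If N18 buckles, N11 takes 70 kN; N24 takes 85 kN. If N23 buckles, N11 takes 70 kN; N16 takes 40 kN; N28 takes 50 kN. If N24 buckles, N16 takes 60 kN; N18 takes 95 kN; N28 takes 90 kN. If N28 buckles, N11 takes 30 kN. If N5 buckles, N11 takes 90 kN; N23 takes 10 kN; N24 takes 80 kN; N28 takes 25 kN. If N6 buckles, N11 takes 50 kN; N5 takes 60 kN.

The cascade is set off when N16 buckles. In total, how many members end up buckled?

3

Round 1 — N16 buckles (initial).
  N23: +20 → 20 < 100
  N24: +10 → 10 < 100
  N5: +70 → 70 ≥ 60
Round 2 — N5 buckles.
  N11: +90 → 90 ≥ 50
  N23: +10 → 30 < 100
  N24: +80 → 90 < 100
  N28: +25 → 25 < 30
Round 3 — N11 buckles.
  N23: +10 → 40 < 100
No further bucklings.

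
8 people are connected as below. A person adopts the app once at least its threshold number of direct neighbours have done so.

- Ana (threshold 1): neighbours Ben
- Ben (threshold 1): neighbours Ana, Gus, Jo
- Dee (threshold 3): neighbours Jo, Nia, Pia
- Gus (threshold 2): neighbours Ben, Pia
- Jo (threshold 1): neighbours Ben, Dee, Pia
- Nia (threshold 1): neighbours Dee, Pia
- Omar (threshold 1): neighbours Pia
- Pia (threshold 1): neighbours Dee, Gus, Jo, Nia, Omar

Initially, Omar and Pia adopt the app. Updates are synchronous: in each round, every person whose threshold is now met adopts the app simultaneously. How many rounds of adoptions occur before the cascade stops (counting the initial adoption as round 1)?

4

Round 1 — Omar, Pia adopt the app (initial).
Round 2 — checking thresholds:
  Dee: 1 of 3 neighbours < 3, holds.
  Gus: 1 of 2 neighbours < 2, holds.
  Jo: 1 of 3 neighbours ≥ 1, adopts the app.
  Nia: 1 of 2 neighbours ≥ 1, adopts the app.
Round 3 — checking thresholds:
  Ben: 1 of 3 neighbours ≥ 1, adopts the app.
  Dee: 3 of 3 neighbours ≥ 3, adopts the app.
  Gus: 1 of 2 neighbours < 2, holds.
Round 4 — checking thresholds:
  Ana: 1 of 1 neighbours ≥ 1, adopts the app.
  Gus: 2 of 2 neighbours ≥ 2, adopts the app.
Round 5 — no new adoptions; cascade stops.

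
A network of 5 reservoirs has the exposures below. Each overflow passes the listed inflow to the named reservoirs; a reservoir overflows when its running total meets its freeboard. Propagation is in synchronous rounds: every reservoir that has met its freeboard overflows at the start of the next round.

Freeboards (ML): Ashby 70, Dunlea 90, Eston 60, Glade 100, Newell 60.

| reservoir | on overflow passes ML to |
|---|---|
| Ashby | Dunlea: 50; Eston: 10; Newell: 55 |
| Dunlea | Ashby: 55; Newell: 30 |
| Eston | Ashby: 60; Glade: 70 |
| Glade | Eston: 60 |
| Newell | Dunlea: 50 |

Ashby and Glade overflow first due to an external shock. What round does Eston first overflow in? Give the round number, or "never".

Round 1 — Ashby, Glade overflow (initial).
  Dunlea: +50 → 50 < 90
  Eston: +10+60 → 70 ≥ 60
  Newell: +55 → 55 < 60
Round 2 — Eston overflows.
No further overflows.

2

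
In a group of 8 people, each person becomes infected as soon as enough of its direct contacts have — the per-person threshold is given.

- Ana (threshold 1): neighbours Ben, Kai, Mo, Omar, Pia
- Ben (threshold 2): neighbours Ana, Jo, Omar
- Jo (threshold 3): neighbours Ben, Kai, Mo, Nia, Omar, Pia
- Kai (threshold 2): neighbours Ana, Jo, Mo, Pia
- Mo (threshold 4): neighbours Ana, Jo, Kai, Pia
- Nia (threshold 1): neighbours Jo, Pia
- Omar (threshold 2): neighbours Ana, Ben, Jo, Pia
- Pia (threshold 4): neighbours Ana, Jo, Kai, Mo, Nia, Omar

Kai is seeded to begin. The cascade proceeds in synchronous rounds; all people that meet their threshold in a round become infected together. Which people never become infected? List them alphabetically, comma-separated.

Round 1 — Kai becomes infected (initial).
Round 2 — checking thresholds:
  Ana: 1 of 5 neighbours ≥ 1, becomes infected.
  Jo: 1 of 6 neighbours < 3, holds.
  Mo: 1 of 4 neighbours < 4, holds.
  Pia: 1 of 6 neighbours < 4, holds.
Round 3 — no new infections; cascade stops.

Ben, Jo, Mo, Nia, Omar, Pia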